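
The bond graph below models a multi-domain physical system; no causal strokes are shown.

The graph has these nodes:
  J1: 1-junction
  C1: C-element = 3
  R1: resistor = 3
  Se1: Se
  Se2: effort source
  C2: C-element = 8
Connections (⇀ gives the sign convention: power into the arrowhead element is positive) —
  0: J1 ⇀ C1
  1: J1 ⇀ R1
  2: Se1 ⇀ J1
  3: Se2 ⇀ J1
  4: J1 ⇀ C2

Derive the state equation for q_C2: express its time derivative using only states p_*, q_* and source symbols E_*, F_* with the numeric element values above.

dq_C2/dt = E_Se1/3 + E_Se2/3 - q_C1/9 - q_C2/24

bond 2 stroke→J1  (Se1 fixes effort; stroke away)
bond 3 stroke→J1  (Se2 fixes effort; stroke away)
bond 0 stroke→J1  (C1 integral (e out))
bond 4 stroke→J1  (C2: C, integral causality)
bond 1 stroke→R1  (J1 needs exactly one f-in)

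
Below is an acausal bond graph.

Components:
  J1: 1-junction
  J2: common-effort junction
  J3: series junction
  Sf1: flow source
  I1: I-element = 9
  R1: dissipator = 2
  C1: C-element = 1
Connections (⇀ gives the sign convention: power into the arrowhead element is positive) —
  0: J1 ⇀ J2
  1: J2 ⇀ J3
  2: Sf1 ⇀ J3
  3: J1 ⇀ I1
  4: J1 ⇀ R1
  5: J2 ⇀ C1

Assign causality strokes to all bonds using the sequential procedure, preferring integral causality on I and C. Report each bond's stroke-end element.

#2 →Sf1  (source Sf1 imposes f)
#1 →J3  (J3: bond 2 brought flow, rest push out)
#3 →I1  (prefer integral on I1)
#0 →J1  (common-f at J1 fixed by 3)
#4 →J1  (J1: bond 3 brought flow, rest push out)
#5 →J2  (J2: last free bond brings effort in)

#0 stroke at J1
#1 stroke at J3
#2 stroke at Sf1
#3 stroke at I1
#4 stroke at J1
#5 stroke at J2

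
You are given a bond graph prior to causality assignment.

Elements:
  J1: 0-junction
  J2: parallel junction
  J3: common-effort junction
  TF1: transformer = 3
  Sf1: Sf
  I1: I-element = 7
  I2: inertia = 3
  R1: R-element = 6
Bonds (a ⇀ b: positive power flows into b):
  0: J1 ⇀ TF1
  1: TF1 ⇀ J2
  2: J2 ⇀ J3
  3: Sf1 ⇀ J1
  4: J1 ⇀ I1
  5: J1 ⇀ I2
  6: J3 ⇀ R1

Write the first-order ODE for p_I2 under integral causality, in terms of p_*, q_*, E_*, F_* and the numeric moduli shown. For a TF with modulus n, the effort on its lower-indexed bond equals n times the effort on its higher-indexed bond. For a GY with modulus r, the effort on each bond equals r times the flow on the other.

b3 stroke at Sf1  (source Sf1 imposes f)
b4 stroke at I1  (I1 outputs flow p/I1)
b5 stroke at I2  (prefer integral on I2)
b0 stroke at J1  (J1: last free bond brings effort in)
b1 stroke at TF1  (through TF1, causality passes straight; one stroke at TF1)
b2 stroke at J2  (only one effort-in slot at J2)
b6 stroke at J3  (only one effort-in slot at J3)

dp_I2/dt = 54*F_Sf1 - 54*p_I1/7 - 18*p_I2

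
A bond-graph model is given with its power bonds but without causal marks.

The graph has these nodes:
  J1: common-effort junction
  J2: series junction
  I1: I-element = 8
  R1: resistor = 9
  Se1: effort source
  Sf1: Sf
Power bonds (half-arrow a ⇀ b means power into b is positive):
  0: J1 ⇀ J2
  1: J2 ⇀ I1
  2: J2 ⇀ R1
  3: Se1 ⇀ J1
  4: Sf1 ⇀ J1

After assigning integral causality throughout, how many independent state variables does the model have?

b3 stroke→J1  (Se1 (Se) sets effort on bond)
b4 stroke→Sf1  (source Sf1 imposes f)
b0 stroke→J2  (J1: bond 3 brought effort, rest push out)
b1 stroke→I1  (prefer integral on I1)
b2 stroke→J2  (J2: bond 1 brought flow, rest push out)

1  (I1 all integral)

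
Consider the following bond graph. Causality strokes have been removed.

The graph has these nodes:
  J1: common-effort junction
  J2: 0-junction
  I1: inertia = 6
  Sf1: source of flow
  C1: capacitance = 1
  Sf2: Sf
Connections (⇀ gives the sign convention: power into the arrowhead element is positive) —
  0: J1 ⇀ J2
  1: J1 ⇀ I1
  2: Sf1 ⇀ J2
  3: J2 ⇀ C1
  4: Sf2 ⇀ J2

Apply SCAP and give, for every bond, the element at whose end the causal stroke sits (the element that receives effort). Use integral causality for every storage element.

b2 stroke→Sf1  (source Sf1 imposes f)
b4 stroke→Sf2  (Sf2: flow source, stroke at near end)
b1 stroke→I1  (prefer integral on I1)
b0 stroke→J1  (J1: last free bond brings effort in)
b3 stroke→J2  (J2 needs exactly one e-in)

β0 stroke→J1
β1 stroke→I1
β2 stroke→Sf1
β3 stroke→J2
β4 stroke→Sf2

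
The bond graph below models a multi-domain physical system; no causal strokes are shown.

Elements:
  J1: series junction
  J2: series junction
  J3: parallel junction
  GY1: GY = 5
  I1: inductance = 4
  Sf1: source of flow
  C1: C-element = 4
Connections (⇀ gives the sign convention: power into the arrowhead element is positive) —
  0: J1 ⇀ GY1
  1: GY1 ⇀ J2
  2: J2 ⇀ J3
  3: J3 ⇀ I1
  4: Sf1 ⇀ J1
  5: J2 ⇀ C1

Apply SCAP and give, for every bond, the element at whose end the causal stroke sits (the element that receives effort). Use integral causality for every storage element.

b0 stroke→J1
b1 stroke→J2
b2 stroke→J3
b3 stroke→I1
b4 stroke→Sf1
b5 stroke→J2

bond 4 stroke at Sf1  (source Sf1 imposes f)
bond 0 stroke at J1  (1-jn J1 has f-setter on 4)
bond 1 stroke at J2  (GY1 both-in/both-out from 0)
bond 3 stroke at I1  (I1 integral (f out))
bond 2 stroke at J3  (only one effort-in slot at J3)
bond 5 stroke at J2  (J2: bond 2 brought flow, rest push out)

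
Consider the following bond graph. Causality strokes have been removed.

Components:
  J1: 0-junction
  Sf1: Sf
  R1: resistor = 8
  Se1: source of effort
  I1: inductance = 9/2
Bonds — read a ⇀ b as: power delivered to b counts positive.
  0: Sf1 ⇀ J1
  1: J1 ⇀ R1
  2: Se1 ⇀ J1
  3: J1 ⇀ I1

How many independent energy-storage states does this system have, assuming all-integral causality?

1  (I1 all integral)

#0 stroke at Sf1  (Sf1: flow source, stroke at near end)
#2 stroke at J1  (source Se1 imposes e)
#1 stroke at R1  (J1: bond 2 brought effort, rest push out)
#3 stroke at I1  (J1 effort already set via bond 2)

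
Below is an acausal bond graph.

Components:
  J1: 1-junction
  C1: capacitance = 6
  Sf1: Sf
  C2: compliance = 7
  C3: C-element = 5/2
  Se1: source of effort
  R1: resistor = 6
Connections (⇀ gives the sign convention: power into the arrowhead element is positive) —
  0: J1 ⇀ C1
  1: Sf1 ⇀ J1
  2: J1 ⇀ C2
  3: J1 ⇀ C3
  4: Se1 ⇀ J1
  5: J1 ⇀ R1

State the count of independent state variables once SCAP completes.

3  (C1, C2, C3 all integral)

bond 1 stroke at Sf1  (Sf1 fixes flow; stroke at Sf1)
bond 4 stroke at J1  (source Se1 imposes e)
bond 0 stroke at J1  (common-f at J1 fixed by 1)
bond 2 stroke at J1  (1-jn J1 has f-setter on 1)
bond 3 stroke at J1  (common-f at J1 fixed by 1)
bond 5 stroke at J1  (1-jn J1 has f-setter on 1)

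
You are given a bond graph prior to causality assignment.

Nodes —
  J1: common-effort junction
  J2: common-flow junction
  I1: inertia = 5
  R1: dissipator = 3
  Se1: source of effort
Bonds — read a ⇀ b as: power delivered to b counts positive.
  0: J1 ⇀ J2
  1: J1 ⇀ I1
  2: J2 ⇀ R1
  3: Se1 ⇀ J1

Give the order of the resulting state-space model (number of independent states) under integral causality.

bond 3 |J1  (Se1: effort source, stroke at far end)
bond 0 |J2  (J1: bond 3 brought effort, rest push out)
bond 1 |I1  (0-jn J1 has e-setter on 3)
bond 2 |R1  (closing 1-jn rule on J2)

1  (I1 all integral)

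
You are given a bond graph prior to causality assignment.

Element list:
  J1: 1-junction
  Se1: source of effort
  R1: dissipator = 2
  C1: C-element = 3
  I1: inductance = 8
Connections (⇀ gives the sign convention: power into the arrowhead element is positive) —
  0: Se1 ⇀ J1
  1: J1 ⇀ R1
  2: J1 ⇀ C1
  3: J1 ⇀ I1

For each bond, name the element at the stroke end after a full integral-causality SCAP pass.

b0 →J1
b1 →J1
b2 →J1
b3 →I1

b0 →J1  (source Se1 imposes e)
b2 →J1  (C1: C, integral causality)
b3 →I1  (I1 outputs flow p/I1)
b1 →J1  (J1 flow already set via bond 3)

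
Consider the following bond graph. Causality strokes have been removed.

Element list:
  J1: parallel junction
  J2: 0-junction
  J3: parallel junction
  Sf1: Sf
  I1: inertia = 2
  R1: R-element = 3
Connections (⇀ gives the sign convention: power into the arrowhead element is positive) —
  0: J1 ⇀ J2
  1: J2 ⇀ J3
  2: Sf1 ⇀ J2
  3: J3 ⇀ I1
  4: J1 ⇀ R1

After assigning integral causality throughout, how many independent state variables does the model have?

b2 stroke→Sf1  (Sf1 (Sf) sets flow on bond)
b3 stroke→I1  (I1 integral (f out))
b1 stroke→J3  (J3: last free bond brings effort in)
b0 stroke→J2  (only one effort-in slot at J2)
b4 stroke→J1  (J1: last free bond brings effort in)

1  (I1 all integral)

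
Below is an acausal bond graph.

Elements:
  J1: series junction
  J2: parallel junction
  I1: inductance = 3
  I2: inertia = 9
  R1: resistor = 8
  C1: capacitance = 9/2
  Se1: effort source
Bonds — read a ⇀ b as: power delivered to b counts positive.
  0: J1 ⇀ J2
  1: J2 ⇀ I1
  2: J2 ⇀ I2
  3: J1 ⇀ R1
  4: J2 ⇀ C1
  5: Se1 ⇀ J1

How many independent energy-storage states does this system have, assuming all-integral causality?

3  (C1, I1, I2 all integral)

#5 stroke→J1  (source Se1 imposes e)
#1 stroke→I1  (I1 integral (f out))
#2 stroke→I2  (I2 outputs flow p/I2)
#4 stroke→J2  (prefer integral on C1)
#0 stroke→J1  (common-e at J2 fixed by 4)
#3 stroke→R1  (J1 needs exactly one f-in)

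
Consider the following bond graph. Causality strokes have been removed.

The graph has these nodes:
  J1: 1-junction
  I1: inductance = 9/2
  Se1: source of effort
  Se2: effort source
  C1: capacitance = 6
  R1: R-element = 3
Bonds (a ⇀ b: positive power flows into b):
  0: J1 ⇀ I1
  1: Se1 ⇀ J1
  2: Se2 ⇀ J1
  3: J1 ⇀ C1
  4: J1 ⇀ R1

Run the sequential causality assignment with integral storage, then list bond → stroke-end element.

β1 stroke at J1  (Se1: effort source, stroke at far end)
β2 stroke at J1  (source Se2 imposes e)
β0 stroke at I1  (I1 integral (f out))
β3 stroke at J1  (J1 flow already set via bond 0)
β4 stroke at J1  (1-jn J1 has f-setter on 0)

b0 stroke at I1
b1 stroke at J1
b2 stroke at J1
b3 stroke at J1
b4 stroke at J1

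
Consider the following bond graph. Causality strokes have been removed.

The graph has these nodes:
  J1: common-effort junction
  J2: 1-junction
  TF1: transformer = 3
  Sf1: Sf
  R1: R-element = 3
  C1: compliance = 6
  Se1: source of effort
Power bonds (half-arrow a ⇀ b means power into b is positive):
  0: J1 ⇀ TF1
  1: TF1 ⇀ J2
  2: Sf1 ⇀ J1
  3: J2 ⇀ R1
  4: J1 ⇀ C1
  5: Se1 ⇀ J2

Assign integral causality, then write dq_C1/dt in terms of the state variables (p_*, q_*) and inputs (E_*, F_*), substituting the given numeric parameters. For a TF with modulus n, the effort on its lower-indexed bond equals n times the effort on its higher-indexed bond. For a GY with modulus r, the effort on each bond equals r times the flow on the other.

#2 stroke at Sf1  (Sf1 fixes flow; stroke at Sf1)
#5 stroke at J2  (Se1: effort source, stroke at far end)
#4 stroke at J1  (C1 integral (e out))
#0 stroke at TF1  (common-e at J1 fixed by 4)
#1 stroke at J2  (TF1 one-in-one-out from 0)
#3 stroke at R1  (J2: last free bond brings flow in)

dq_C1/dt = -E_Se1/9 + F_Sf1 - q_C1/162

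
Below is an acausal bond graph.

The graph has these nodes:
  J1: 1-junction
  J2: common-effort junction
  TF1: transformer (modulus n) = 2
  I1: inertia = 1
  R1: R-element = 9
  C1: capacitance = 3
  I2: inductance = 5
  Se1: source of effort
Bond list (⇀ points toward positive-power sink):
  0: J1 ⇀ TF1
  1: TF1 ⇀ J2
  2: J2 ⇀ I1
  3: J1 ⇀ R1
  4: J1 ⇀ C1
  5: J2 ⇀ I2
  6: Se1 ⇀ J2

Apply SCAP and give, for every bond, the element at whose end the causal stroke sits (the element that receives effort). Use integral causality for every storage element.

b6 →J2  (Se1 fixes effort; stroke away)
b1 →TF1  (0-jn J2 has e-setter on 6)
b2 →I1  (J2: bond 6 brought effort, rest push out)
b5 →I2  (J2: bond 6 brought effort, rest push out)
b0 →J1  (TF1 one-in-one-out from 1)
b4 →J1  (C1: C, integral causality)
b3 →R1  (J1: last free bond brings flow in)

#0 stroke→J1
#1 stroke→TF1
#2 stroke→I1
#3 stroke→R1
#4 stroke→J1
#5 stroke→I2
#6 stroke→J2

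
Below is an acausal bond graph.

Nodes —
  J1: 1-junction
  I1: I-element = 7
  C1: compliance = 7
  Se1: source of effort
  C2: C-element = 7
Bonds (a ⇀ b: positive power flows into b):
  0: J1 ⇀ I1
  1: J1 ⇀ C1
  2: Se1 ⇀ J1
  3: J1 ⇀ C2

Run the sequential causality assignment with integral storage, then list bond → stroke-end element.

bond 0 stroke at I1
bond 1 stroke at J1
bond 2 stroke at J1
bond 3 stroke at J1

#2 stroke→J1  (Se1: effort source, stroke at far end)
#0 stroke→I1  (I1 integral (f out))
#1 stroke→J1  (common-f at J1 fixed by 0)
#3 stroke→J1  (common-f at J1 fixed by 0)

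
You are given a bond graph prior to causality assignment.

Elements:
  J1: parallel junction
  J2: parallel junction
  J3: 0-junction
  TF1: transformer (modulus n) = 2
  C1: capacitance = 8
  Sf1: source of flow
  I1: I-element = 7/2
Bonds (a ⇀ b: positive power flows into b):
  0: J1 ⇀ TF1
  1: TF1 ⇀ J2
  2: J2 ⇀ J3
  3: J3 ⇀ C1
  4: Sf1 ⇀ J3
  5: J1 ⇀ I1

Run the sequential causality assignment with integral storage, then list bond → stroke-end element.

bond 0 stroke→J1
bond 1 stroke→TF1
bond 2 stroke→J2
bond 3 stroke→J3
bond 4 stroke→Sf1
bond 5 stroke→I1

β4 stroke→Sf1  (Sf1: flow source, stroke at near end)
β3 stroke→J3  (C1 outputs effort q/C1)
β2 stroke→J2  (J3 effort already set via bond 3)
β1 stroke→TF1  (J2: bond 2 brought effort, rest push out)
β0 stroke→J1  (TF TF1: opposite of bond 1)
β5 stroke→I1  (J1: bond 0 brought effort, rest push out)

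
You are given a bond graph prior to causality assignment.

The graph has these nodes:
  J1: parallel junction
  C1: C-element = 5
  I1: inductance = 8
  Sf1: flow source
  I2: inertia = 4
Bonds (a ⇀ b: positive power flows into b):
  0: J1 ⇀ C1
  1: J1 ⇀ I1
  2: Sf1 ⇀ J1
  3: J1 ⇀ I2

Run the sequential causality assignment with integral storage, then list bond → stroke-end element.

b2 stroke at Sf1  (Sf1 fixes flow; stroke at Sf1)
b0 stroke at J1  (C1 integral (e out))
b1 stroke at I1  (0-jn J1 has e-setter on 0)
b3 stroke at I2  (J1 effort already set via bond 0)

bond 0 stroke→J1
bond 1 stroke→I1
bond 2 stroke→Sf1
bond 3 stroke→I2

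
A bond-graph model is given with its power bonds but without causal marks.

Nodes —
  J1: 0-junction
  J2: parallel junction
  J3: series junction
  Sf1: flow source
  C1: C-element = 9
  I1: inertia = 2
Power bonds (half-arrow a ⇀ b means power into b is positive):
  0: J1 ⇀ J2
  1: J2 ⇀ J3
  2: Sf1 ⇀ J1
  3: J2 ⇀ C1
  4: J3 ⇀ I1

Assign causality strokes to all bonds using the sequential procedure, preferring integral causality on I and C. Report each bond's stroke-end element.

bond 0 stroke at J1
bond 1 stroke at J3
bond 2 stroke at Sf1
bond 3 stroke at J2
bond 4 stroke at I1

#2 →Sf1  (Sf1 fixes flow; stroke at Sf1)
#0 →J1  (J1: last free bond brings effort in)
#3 →J2  (prefer integral on C1)
#1 →J3  (J2: bond 3 brought effort, rest push out)
#4 →I1  (only one flow-in slot at J3)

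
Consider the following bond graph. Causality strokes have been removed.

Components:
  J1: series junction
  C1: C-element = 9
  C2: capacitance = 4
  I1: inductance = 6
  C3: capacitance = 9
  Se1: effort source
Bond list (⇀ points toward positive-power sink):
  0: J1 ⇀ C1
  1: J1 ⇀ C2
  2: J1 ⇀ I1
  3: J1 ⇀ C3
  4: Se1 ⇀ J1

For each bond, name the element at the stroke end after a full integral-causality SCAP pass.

b0 |J1
b1 |J1
b2 |I1
b3 |J1
b4 |J1

β4 →J1  (Se1 (Se) sets effort on bond)
β0 →J1  (prefer integral on C1)
β1 →J1  (prefer integral on C2)
β2 →I1  (I1: I, integral causality)
β3 →J1  (J1 flow already set via bond 2)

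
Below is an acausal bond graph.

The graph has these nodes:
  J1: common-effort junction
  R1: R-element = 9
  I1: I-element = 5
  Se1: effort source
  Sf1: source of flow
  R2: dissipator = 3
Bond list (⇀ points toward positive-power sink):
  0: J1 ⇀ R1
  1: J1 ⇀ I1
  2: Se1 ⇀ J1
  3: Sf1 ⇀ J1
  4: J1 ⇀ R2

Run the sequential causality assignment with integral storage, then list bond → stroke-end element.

bond 2 stroke at J1  (source Se1 imposes e)
bond 3 stroke at Sf1  (Sf1: flow source, stroke at near end)
bond 0 stroke at R1  (J1: bond 2 brought effort, rest push out)
bond 1 stroke at I1  (J1 effort already set via bond 2)
bond 4 stroke at R2  (common-e at J1 fixed by 2)

#0 |R1
#1 |I1
#2 |J1
#3 |Sf1
#4 |R2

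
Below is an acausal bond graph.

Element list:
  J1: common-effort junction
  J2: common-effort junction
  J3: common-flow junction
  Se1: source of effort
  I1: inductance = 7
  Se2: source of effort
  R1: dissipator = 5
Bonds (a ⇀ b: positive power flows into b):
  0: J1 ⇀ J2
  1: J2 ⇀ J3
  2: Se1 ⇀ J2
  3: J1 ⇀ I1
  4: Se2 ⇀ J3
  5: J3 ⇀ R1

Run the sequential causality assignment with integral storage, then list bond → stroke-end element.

#2 stroke at J2  (Se1 fixes effort; stroke away)
#4 stroke at J3  (Se2 fixes effort; stroke away)
#0 stroke at J1  (0-jn J2 has e-setter on 2)
#1 stroke at J3  (J2 effort already set via bond 2)
#5 stroke at R1  (J3 needs exactly one f-in)
#3 stroke at I1  (J1: bond 0 brought effort, rest push out)

#0 |J1
#1 |J3
#2 |J2
#3 |I1
#4 |J3
#5 |R1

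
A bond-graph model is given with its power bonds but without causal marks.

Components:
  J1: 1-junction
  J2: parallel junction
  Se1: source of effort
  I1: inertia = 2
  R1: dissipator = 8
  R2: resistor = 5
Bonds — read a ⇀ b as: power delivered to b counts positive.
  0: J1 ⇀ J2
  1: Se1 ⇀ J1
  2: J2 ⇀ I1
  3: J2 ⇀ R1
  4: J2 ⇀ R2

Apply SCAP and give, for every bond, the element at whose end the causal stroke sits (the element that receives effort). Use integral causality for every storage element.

β0 →J2
β1 →J1
β2 →I1
β3 →R1
β4 →R2

β1 stroke at J1  (source Se1 imposes e)
β0 stroke at J2  (only one flow-in slot at J1)
β2 stroke at I1  (0-jn J2 has e-setter on 0)
β3 stroke at R1  (J2: bond 0 brought effort, rest push out)
β4 stroke at R2  (common-e at J2 fixed by 0)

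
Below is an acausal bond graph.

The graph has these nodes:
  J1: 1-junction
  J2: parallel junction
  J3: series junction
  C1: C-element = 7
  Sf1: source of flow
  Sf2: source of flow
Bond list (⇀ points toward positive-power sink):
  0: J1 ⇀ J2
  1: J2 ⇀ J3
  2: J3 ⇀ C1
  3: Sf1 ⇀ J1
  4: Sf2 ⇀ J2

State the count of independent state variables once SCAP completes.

1  (C1 all integral)

β3 stroke→Sf1  (source Sf1 imposes f)
β4 stroke→Sf2  (source Sf2 imposes f)
β0 stroke→J1  (J1 flow already set via bond 3)
β1 stroke→J2  (closing 0-jn rule on J2)
β2 stroke→J3  (1-jn J3 has f-setter on 1)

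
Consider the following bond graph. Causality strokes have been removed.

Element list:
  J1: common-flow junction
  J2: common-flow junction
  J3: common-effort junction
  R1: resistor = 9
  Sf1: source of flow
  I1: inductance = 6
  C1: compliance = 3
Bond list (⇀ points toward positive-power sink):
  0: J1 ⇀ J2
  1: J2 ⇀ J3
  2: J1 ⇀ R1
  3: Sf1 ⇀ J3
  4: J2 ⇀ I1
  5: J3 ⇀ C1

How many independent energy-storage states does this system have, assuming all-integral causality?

#3 |Sf1  (source Sf1 imposes f)
#4 |I1  (I1: I, integral causality)
#0 |J2  (1-jn J2 has f-setter on 4)
#1 |J2  (1-jn J2 has f-setter on 4)
#5 |J3  (J3: last free bond brings effort in)
#2 |J1  (J1: bond 0 brought flow, rest push out)

2  (C1, I1 all integral)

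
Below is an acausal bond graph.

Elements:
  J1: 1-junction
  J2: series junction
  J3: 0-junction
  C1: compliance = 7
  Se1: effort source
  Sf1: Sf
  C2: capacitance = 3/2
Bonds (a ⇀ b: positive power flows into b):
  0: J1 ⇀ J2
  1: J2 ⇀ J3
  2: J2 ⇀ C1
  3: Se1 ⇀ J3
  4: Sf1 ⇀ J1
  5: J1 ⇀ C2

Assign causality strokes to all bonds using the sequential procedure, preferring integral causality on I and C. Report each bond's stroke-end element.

bond 3 stroke→J3  (Se1: effort source, stroke at far end)
bond 4 stroke→Sf1  (source Sf1 imposes f)
bond 0 stroke→J1  (1-jn J1 has f-setter on 4)
bond 5 stroke→J1  (J1: bond 4 brought flow, rest push out)
bond 1 stroke→J2  (J2 flow already set via bond 0)
bond 2 stroke→J2  (common-f at J2 fixed by 0)

b0 stroke at J1
b1 stroke at J2
b2 stroke at J2
b3 stroke at J3
b4 stroke at Sf1
b5 stroke at J1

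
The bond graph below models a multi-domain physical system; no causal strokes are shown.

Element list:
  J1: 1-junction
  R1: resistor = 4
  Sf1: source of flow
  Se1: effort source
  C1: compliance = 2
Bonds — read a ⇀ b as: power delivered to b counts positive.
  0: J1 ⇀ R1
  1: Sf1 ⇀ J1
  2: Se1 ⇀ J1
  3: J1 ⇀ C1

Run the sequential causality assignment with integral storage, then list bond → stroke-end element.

#1 →Sf1  (Sf1 fixes flow; stroke at Sf1)
#2 →J1  (source Se1 imposes e)
#0 →J1  (J1 flow already set via bond 1)
#3 →J1  (J1 flow already set via bond 1)

#0 stroke at J1
#1 stroke at Sf1
#2 stroke at J1
#3 stroke at J1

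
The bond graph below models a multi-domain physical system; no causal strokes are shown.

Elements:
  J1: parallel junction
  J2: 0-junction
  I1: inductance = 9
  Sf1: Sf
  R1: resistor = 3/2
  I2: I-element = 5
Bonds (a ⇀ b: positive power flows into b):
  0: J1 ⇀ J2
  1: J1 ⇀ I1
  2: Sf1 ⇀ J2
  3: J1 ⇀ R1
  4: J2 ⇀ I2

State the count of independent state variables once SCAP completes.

b2 stroke at Sf1  (Sf1: flow source, stroke at near end)
b1 stroke at I1  (I1 outputs flow p/I1)
b4 stroke at I2  (I2: I, integral causality)
b0 stroke at J2  (J2: last free bond brings effort in)
b3 stroke at J1  (closing 0-jn rule on J1)

2  (I1, I2 all integral)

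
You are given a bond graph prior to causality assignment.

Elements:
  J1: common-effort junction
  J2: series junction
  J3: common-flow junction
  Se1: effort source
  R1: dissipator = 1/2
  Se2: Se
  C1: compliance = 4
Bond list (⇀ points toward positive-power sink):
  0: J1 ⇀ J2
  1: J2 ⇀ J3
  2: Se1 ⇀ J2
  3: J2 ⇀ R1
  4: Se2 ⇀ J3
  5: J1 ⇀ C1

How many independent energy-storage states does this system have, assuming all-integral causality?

β2 stroke→J2  (Se1 (Se) sets effort on bond)
β4 stroke→J3  (source Se2 imposes e)
β1 stroke→J2  (closing 1-jn rule on J3)
β5 stroke→J1  (C1 outputs effort q/C1)
β0 stroke→J2  (J1: bond 5 brought effort, rest push out)
β3 stroke→R1  (closing 1-jn rule on J2)

1  (C1 all integral)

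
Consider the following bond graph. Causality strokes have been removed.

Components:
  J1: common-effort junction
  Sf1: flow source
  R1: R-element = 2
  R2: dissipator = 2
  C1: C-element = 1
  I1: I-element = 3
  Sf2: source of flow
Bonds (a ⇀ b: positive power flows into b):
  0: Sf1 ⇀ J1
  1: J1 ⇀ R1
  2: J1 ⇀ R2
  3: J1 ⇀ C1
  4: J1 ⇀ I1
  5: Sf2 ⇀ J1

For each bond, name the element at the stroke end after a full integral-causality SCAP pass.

β0 →Sf1
β1 →R1
β2 →R2
β3 →J1
β4 →I1
β5 →Sf2

β0 |Sf1  (source Sf1 imposes f)
β5 |Sf2  (source Sf2 imposes f)
β3 |J1  (prefer integral on C1)
β1 |R1  (0-jn J1 has e-setter on 3)
β2 |R2  (J1: bond 3 brought effort, rest push out)
β4 |I1  (J1 effort already set via bond 3)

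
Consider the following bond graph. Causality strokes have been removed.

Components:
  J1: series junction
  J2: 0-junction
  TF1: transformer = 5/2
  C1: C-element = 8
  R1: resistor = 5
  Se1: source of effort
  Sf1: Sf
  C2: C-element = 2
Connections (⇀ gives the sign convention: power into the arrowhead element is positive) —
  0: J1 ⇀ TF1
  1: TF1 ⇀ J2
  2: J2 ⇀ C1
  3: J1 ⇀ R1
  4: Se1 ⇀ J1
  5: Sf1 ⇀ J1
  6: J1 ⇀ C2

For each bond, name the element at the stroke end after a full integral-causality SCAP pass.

β4 stroke at J1  (Se1: effort source, stroke at far end)
β5 stroke at Sf1  (source Sf1 imposes f)
β0 stroke at J1  (J1 flow already set via bond 5)
β3 stroke at J1  (1-jn J1 has f-setter on 5)
β6 stroke at J1  (J1 flow already set via bond 5)
β1 stroke at TF1  (TF1: transformer flips bond 0)
β2 stroke at J2  (J2: last free bond brings effort in)

b0 stroke at J1
b1 stroke at TF1
b2 stroke at J2
b3 stroke at J1
b4 stroke at J1
b5 stroke at Sf1
b6 stroke at J1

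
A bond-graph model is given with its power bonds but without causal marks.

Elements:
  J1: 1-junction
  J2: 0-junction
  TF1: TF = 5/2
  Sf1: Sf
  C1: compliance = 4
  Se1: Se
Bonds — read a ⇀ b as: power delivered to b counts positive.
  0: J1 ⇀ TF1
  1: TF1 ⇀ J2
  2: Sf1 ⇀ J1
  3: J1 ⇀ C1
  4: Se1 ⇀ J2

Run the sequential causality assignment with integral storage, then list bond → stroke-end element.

#2 stroke at Sf1  (source Sf1 imposes f)
#4 stroke at J2  (Se1: effort source, stroke at far end)
#0 stroke at J1  (J1 flow already set via bond 2)
#3 stroke at J1  (J1 flow already set via bond 2)
#1 stroke at TF1  (common-e at J2 fixed by 4)

bond 0 →J1
bond 1 →TF1
bond 2 →Sf1
bond 3 →J1
bond 4 →J2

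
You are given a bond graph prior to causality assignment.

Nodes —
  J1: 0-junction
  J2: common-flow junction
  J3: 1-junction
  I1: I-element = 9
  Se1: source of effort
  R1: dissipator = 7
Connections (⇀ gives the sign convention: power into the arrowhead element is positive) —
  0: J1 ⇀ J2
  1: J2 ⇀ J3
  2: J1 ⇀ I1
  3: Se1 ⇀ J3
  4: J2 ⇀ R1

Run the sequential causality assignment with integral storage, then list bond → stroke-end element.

β3 |J3  (source Se1 imposes e)
β1 |J2  (J3 needs exactly one f-in)
β2 |I1  (I1 integral (f out))
β0 |J1  (J1: last free bond brings effort in)
β4 |J2  (J2 flow already set via bond 0)

b0 →J1
b1 →J2
b2 →I1
b3 →J3
b4 →J2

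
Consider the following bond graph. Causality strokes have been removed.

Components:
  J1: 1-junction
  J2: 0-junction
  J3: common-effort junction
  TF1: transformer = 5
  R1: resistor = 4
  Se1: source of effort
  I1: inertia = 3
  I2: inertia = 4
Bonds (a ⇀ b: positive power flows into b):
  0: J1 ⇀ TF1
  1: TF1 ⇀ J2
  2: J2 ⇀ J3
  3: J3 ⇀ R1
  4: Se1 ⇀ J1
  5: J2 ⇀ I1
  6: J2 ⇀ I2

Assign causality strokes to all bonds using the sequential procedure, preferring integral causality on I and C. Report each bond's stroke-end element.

β0 |TF1
β1 |J2
β2 |J3
β3 |R1
β4 |J1
β5 |I1
β6 |I2

#4 stroke at J1  (source Se1 imposes e)
#0 stroke at TF1  (closing 1-jn rule on J1)
#1 stroke at J2  (TF1 one-in-one-out from 0)
#2 stroke at J3  (0-jn J2 has e-setter on 1)
#5 stroke at I1  (J2: bond 1 brought effort, rest push out)
#6 stroke at I2  (0-jn J2 has e-setter on 1)
#3 stroke at R1  (J3 effort already set via bond 2)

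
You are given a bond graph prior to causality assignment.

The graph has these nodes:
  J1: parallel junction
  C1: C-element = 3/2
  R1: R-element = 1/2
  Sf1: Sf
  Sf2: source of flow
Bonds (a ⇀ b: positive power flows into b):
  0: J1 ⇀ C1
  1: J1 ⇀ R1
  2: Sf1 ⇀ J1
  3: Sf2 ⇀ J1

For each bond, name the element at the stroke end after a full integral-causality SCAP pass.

bond 2 stroke→Sf1  (Sf1 fixes flow; stroke at Sf1)
bond 3 stroke→Sf2  (Sf2: flow source, stroke at near end)
bond 0 stroke→J1  (prefer integral on C1)
bond 1 stroke→R1  (J1: bond 0 brought effort, rest push out)

b0 stroke at J1
b1 stroke at R1
b2 stroke at Sf1
b3 stroke at Sf2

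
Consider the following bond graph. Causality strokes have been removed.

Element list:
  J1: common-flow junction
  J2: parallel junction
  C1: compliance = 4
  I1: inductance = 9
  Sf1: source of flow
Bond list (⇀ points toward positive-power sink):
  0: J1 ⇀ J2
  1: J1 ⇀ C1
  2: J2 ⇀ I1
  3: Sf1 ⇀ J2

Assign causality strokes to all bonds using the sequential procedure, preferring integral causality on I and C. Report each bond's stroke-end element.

#0 stroke at J2
#1 stroke at J1
#2 stroke at I1
#3 stroke at Sf1

b3 |Sf1  (Sf1 fixes flow; stroke at Sf1)
b1 |J1  (C1: C, integral causality)
b0 |J2  (closing 1-jn rule on J1)
b2 |I1  (J2 effort already set via bond 0)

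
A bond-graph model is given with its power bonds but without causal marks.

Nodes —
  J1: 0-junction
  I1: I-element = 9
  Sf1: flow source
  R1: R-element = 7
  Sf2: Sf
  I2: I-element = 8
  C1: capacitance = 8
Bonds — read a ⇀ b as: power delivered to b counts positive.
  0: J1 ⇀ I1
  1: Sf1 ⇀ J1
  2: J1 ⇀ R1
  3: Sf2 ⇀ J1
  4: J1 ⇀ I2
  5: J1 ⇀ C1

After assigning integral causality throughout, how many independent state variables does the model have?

3  (C1, I1, I2 all integral)

β1 stroke at Sf1  (Sf1: flow source, stroke at near end)
β3 stroke at Sf2  (Sf2 fixes flow; stroke at Sf2)
β0 stroke at I1  (I1 outputs flow p/I1)
β4 stroke at I2  (I2 outputs flow p/I2)
β5 stroke at J1  (C1 integral (e out))
β2 stroke at R1  (J1: bond 5 brought effort, rest push out)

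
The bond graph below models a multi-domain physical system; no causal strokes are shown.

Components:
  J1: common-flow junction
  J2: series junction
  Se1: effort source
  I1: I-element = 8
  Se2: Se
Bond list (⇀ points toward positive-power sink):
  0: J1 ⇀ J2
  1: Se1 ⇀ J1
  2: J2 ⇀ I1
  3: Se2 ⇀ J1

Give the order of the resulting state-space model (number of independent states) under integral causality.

1  (I1 all integral)

#1 stroke at J1  (source Se1 imposes e)
#3 stroke at J1  (Se2 (Se) sets effort on bond)
#0 stroke at J2  (only one flow-in slot at J1)
#2 stroke at I1  (only one flow-in slot at J2)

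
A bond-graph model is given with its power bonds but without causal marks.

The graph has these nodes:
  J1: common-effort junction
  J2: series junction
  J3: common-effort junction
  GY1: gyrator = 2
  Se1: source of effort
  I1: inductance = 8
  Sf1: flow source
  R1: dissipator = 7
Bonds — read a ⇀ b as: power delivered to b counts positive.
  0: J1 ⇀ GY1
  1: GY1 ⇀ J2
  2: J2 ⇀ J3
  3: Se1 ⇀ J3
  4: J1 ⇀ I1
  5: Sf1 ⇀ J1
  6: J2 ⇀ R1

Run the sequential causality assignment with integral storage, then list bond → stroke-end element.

#0 →J1
#1 →J2
#2 →J2
#3 →J3
#4 →I1
#5 →Sf1
#6 →R1

bond 3 →J3  (Se1 fixes effort; stroke away)
bond 5 →Sf1  (Sf1 (Sf) sets flow on bond)
bond 2 →J2  (common-e at J3 fixed by 3)
bond 4 →I1  (I1 outputs flow p/I1)
bond 0 →J1  (J1: last free bond brings effort in)
bond 1 →J2  (GY GY1: same side as bond 0)
bond 6 →R1  (J2: last free bond brings flow in)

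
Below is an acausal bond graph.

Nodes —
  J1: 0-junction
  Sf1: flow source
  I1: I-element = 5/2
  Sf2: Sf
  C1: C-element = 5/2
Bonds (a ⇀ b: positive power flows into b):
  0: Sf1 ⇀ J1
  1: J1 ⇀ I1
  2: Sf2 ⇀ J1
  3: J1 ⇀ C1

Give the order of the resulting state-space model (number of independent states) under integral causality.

2  (C1, I1 all integral)

β0 stroke→Sf1  (Sf1: flow source, stroke at near end)
β2 stroke→Sf2  (Sf2 fixes flow; stroke at Sf2)
β1 stroke→I1  (prefer integral on I1)
β3 stroke→J1  (J1 needs exactly one e-in)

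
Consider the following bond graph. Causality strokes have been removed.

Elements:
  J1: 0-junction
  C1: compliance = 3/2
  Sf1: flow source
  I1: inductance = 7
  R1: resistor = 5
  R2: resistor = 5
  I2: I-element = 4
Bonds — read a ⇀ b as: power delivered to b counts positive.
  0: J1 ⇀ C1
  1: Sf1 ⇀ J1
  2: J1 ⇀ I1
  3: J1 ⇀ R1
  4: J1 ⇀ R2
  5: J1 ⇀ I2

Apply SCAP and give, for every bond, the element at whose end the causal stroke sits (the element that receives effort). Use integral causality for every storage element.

b1 →Sf1  (Sf1 (Sf) sets flow on bond)
b0 →J1  (C1 integral (e out))
b2 →I1  (0-jn J1 has e-setter on 0)
b3 →R1  (0-jn J1 has e-setter on 0)
b4 →R2  (0-jn J1 has e-setter on 0)
b5 →I2  (J1: bond 0 brought effort, rest push out)

#0 stroke→J1
#1 stroke→Sf1
#2 stroke→I1
#3 stroke→R1
#4 stroke→R2
#5 stroke→I2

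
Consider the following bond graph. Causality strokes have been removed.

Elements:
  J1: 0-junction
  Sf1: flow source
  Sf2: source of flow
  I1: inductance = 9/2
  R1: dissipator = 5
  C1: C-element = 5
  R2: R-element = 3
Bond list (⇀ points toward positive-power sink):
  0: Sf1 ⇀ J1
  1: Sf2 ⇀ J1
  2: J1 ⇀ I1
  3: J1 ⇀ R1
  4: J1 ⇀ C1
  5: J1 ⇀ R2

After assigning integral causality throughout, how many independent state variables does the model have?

β0 stroke→Sf1  (Sf1: flow source, stroke at near end)
β1 stroke→Sf2  (source Sf2 imposes f)
β2 stroke→I1  (I1 integral (f out))
β4 stroke→J1  (prefer integral on C1)
β3 stroke→R1  (common-e at J1 fixed by 4)
β5 stroke→R2  (J1: bond 4 brought effort, rest push out)

2  (C1, I1 all integral)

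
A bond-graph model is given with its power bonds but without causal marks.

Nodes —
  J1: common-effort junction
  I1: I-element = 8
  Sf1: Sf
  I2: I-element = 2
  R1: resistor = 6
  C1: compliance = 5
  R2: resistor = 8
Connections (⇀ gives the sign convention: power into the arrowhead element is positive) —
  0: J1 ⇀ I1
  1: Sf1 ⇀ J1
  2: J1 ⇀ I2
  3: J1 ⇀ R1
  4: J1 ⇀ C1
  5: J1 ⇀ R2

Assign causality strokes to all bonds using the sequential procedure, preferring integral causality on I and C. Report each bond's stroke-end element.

b0 |I1
b1 |Sf1
b2 |I2
b3 |R1
b4 |J1
b5 |R2

bond 1 →Sf1  (Sf1 fixes flow; stroke at Sf1)
bond 0 →I1  (prefer integral on I1)
bond 2 →I2  (I2 outputs flow p/I2)
bond 4 →J1  (C1 outputs effort q/C1)
bond 3 →R1  (common-e at J1 fixed by 4)
bond 5 →R2  (J1: bond 4 brought effort, rest push out)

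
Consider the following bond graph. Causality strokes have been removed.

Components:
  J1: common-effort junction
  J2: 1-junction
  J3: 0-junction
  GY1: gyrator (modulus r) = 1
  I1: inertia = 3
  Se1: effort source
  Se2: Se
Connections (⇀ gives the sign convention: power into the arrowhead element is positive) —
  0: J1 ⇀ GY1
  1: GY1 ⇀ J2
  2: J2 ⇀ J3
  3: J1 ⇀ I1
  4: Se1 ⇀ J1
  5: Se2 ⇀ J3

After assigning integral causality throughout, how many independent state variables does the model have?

1  (I1 all integral)

#4 →J1  (Se1 fixes effort; stroke away)
#5 →J3  (Se2 fixes effort; stroke away)
#0 →GY1  (J1 effort already set via bond 4)
#3 →I1  (J1: bond 4 brought effort, rest push out)
#2 →J2  (J3: bond 5 brought effort, rest push out)
#1 →GY1  (GY1: gyrator matches bond 0)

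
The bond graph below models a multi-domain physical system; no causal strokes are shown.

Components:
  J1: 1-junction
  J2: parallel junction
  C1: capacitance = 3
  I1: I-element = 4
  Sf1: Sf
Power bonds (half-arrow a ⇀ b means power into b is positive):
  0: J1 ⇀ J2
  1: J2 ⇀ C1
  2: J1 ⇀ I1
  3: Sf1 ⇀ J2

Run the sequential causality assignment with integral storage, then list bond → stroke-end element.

bond 3 stroke→Sf1  (source Sf1 imposes f)
bond 1 stroke→J2  (C1 integral (e out))
bond 0 stroke→J1  (J2: bond 1 brought effort, rest push out)
bond 2 stroke→I1  (J1: last free bond brings flow in)

bond 0 stroke at J1
bond 1 stroke at J2
bond 2 stroke at I1
bond 3 stroke at Sf1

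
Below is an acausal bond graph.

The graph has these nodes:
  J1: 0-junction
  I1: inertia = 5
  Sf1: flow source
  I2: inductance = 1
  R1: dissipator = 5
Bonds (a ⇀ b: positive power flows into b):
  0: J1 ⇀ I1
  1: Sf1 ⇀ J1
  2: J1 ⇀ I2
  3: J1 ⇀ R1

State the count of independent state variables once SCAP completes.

2  (I1, I2 all integral)

β1 stroke at Sf1  (Sf1 fixes flow; stroke at Sf1)
β0 stroke at I1  (I1 outputs flow p/I1)
β2 stroke at I2  (prefer integral on I2)
β3 stroke at J1  (J1 needs exactly one e-in)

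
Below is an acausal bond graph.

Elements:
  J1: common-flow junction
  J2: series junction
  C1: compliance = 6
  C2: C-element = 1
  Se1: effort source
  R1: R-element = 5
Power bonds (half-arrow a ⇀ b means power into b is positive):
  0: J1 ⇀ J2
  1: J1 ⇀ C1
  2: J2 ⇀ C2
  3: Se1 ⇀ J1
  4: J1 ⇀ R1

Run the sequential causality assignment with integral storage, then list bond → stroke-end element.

#3 →J1  (source Se1 imposes e)
#1 →J1  (C1 integral (e out))
#2 →J2  (C2 outputs effort q/C2)
#0 →J1  (only one flow-in slot at J2)
#4 →R1  (closing 1-jn rule on J1)

bond 0 →J1
bond 1 →J1
bond 2 →J2
bond 3 →J1
bond 4 →R1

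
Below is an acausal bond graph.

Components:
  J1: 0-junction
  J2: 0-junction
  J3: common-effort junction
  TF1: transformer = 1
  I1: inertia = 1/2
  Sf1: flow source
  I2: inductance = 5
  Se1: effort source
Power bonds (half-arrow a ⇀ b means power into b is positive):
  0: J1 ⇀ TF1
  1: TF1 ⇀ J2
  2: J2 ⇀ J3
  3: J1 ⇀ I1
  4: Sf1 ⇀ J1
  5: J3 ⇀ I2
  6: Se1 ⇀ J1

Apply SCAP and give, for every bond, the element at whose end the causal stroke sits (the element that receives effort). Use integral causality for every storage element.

bond 4 →Sf1  (source Sf1 imposes f)
bond 6 →J1  (Se1 fixes effort; stroke away)
bond 0 →TF1  (0-jn J1 has e-setter on 6)
bond 3 →I1  (J1 effort already set via bond 6)
bond 1 →J2  (TF TF1: opposite of bond 0)
bond 2 →J3  (common-e at J2 fixed by 1)
bond 5 →I2  (J3 effort already set via bond 2)

bond 0 stroke at TF1
bond 1 stroke at J2
bond 2 stroke at J3
bond 3 stroke at I1
bond 4 stroke at Sf1
bond 5 stroke at I2
bond 6 stroke at J1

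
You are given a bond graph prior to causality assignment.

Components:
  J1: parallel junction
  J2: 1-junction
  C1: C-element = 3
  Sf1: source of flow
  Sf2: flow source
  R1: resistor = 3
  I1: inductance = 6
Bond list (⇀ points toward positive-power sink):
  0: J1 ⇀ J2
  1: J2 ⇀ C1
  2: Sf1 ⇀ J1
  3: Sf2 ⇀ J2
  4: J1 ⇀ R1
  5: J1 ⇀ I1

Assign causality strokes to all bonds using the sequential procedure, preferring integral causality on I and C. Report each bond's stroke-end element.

bond 0 →J2
bond 1 →J2
bond 2 →Sf1
bond 3 →Sf2
bond 4 →J1
bond 5 →I1

bond 2 →Sf1  (Sf1 (Sf) sets flow on bond)
bond 3 →Sf2  (Sf2 fixes flow; stroke at Sf2)
bond 0 →J2  (common-f at J2 fixed by 3)
bond 1 →J2  (J2: bond 3 brought flow, rest push out)
bond 5 →I1  (I1 outputs flow p/I1)
bond 4 →J1  (only one effort-in slot at J1)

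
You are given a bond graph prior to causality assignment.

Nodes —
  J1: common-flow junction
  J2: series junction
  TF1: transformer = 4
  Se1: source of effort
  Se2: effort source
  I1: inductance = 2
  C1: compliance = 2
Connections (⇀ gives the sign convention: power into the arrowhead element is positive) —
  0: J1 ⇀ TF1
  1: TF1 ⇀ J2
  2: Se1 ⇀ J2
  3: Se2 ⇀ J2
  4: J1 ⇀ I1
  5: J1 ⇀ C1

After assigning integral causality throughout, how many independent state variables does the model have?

2  (C1, I1 all integral)

#2 |J2  (Se1 fixes effort; stroke away)
#3 |J2  (Se2 fixes effort; stroke away)
#1 |TF1  (J2 needs exactly one f-in)
#0 |J1  (through TF1, causality passes straight; one stroke at TF1)
#4 |I1  (I1: I, integral causality)
#5 |J1  (common-f at J1 fixed by 4)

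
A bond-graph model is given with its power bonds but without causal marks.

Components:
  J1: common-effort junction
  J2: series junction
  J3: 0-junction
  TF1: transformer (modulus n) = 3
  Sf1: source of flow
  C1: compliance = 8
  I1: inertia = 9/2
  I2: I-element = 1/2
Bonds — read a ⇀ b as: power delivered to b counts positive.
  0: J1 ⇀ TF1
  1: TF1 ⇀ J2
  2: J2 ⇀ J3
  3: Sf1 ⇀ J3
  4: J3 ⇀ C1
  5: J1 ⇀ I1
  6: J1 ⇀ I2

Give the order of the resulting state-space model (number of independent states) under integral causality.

3  (C1, I1, I2 all integral)

bond 3 →Sf1  (Sf1 fixes flow; stroke at Sf1)
bond 4 →J3  (C1: C, integral causality)
bond 2 →J2  (0-jn J3 has e-setter on 4)
bond 1 →TF1  (closing 1-jn rule on J2)
bond 0 →J1  (through TF1, causality passes straight; one stroke at TF1)
bond 5 →I1  (J1: bond 0 brought effort, rest push out)
bond 6 →I2  (J1 effort already set via bond 0)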